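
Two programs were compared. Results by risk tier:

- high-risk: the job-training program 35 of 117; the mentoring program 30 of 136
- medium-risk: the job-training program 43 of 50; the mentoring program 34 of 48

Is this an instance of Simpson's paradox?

High-risk: the job-training program 35/117 = 29.9%, the mentoring program 30/136 = 22.1% → the job-training program
Medium-risk: the job-training program 43/50 = 86.0%, the mentoring program 34/48 = 70.8% → the job-training program
Overall: the job-training program 78/167 = 46.7%, the mentoring program 64/184 = 34.8% → the job-training program
The job-training program wins overall and in every risk group — no reversal.

No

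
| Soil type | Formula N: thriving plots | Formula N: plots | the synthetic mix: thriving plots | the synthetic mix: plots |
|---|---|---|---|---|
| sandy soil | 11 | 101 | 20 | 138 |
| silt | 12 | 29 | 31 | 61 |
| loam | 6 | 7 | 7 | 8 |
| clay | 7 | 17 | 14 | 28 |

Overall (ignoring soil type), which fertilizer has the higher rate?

Sandy soil: Formula N 11/101 = 10.9%, the synthetic mix 20/138 = 14.5% → the synthetic mix
Silt: Formula N 12/29 = 41.4%, the synthetic mix 31/61 = 50.8% → the synthetic mix
Loam: Formula N 6/7 = 85.7%, the synthetic mix 7/8 = 87.5% → the synthetic mix
Clay: Formula N 7/17 = 41.2%, the synthetic mix 14/28 = 50.0% → the synthetic mix
Overall: Formula N 36/154 = 23.4%, the synthetic mix 72/235 = 30.6% → the synthetic mix

the synthetic mix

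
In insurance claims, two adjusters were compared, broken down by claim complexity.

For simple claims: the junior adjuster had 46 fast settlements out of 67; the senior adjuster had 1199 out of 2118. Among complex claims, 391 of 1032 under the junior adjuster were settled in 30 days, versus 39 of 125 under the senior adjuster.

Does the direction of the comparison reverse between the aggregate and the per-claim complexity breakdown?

Simple: the junior adjuster 46/67 = 68.7%, the senior adjuster 1199/2118 = 56.6% → the junior adjuster
Complex: the junior adjuster 391/1032 = 37.9%, the senior adjuster 39/125 = 31.2% → the junior adjuster
Overall: the junior adjuster 437/1099 = 39.8%, the senior adjuster 1238/2243 = 55.2% → the senior adjuster
The junior adjuster wins each claim group but the senior adjuster wins overall — the comparison reverses. The junior adjuster's claims skew toward complex, which has a lower base rate.

Yes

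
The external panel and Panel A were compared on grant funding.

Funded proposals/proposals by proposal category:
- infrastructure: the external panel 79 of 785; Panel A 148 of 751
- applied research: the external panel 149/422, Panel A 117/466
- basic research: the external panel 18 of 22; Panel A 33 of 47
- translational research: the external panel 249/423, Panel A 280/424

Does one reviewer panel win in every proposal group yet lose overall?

No

Infrastructure: the external panel 79/785 = 10.1%, Panel A 148/751 = 19.7% → Panel A
Applied research: the external panel 149/422 = 35.3%, Panel A 117/466 = 25.1% → the external panel
Basic research: the external panel 18/22 = 81.8%, Panel A 33/47 = 70.2% → the external panel
Translational research: the external panel 249/423 = 58.9%, Panel A 280/424 = 66.0% → Panel A
Overall: the external panel 495/1652 = 30.0%, Panel A 578/1688 = 34.2% → Panel A
Neither sweeps: the external panel wins 2 of 4 groups, Panel A wins 2. Panel A wins overall but not every group — no Simpson reversal.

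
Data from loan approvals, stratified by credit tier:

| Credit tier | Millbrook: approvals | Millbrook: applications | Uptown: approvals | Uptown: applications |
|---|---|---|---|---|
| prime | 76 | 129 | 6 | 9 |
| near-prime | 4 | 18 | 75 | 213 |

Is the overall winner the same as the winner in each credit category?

Prime: Millbrook 76/129 = 58.9%, Uptown 6/9 = 66.7% → Uptown
Near-prime: Millbrook 4/18 = 22.2%, Uptown 75/213 = 35.2% → Uptown
Overall: Millbrook 80/147 = 54.4%, Uptown 81/222 = 36.5% → Millbrook
Uptown wins each credit group but Millbrook wins overall — the comparison reverses. Uptown's applications skew toward near-prime, which has a lower base rate.

No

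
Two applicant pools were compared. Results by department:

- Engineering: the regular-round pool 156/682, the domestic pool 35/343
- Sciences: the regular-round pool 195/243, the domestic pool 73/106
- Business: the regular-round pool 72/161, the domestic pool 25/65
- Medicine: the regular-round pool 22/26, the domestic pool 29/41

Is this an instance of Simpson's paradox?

Engineering: the regular-round pool 156/682 = 22.9%, the domestic pool 35/343 = 10.2% → the regular-round pool
Sciences: the regular-round pool 195/243 = 80.2%, the domestic pool 73/106 = 68.9% → the regular-round pool
Business: the regular-round pool 72/161 = 44.7%, the domestic pool 25/65 = 38.5% → the regular-round pool
Medicine: the regular-round pool 22/26 = 84.6%, the domestic pool 29/41 = 70.7% → the regular-round pool
Overall: the regular-round pool 445/1112 = 40.0%, the domestic pool 162/555 = 29.2% → the regular-round pool
The regular-round pool wins overall and in every department group — no reversal.

No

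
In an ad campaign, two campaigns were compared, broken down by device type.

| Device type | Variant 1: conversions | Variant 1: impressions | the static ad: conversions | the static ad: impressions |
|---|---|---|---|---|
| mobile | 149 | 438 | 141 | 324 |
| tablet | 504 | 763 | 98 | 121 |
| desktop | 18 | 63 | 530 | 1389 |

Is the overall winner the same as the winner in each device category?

No

Mobile: Variant 1 149/438 = 34.0%, the static ad 141/324 = 43.5% → the static ad
Tablet: Variant 1 504/763 = 66.1%, the static ad 98/121 = 81.0% → the static ad
Desktop: Variant 1 18/63 = 28.6%, the static ad 530/1389 = 38.2% → the static ad
Overall: Variant 1 671/1264 = 53.1%, the static ad 769/1834 = 41.9% → Variant 1
The static ad wins each device group but Variant 1 wins overall — the comparison reverses. The static ad's impressions skew toward desktop, which has a lower base rate.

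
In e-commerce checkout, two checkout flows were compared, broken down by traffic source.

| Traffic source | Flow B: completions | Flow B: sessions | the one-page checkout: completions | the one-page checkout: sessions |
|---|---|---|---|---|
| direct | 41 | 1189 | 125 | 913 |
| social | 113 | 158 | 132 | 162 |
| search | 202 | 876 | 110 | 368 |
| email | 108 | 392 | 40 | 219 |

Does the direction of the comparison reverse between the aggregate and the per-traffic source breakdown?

Direct: Flow B 41/1189 = 3.4%, the one-page checkout 125/913 = 13.7% → the one-page checkout
Social: Flow B 113/158 = 71.5%, the one-page checkout 132/162 = 81.5% → the one-page checkout
Search: Flow B 202/876 = 23.1%, the one-page checkout 110/368 = 29.9% → the one-page checkout
Email: Flow B 108/392 = 27.6%, the one-page checkout 40/219 = 18.3% → Flow B
Overall: Flow B 464/2615 = 17.7%, the one-page checkout 407/1662 = 24.5% → the one-page checkout
Neither sweeps: Flow B wins 1 of 4 groups, the one-page checkout wins 3. The one-page checkout wins overall but not every group — no Simpson reversal.

No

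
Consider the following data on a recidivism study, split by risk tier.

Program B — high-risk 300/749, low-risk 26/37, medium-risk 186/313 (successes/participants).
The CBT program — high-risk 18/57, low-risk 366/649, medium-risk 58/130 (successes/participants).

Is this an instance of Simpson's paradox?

Yes

High-risk: Program B 300/749 = 40.1%, the CBT program 18/57 = 31.6% → Program B
Low-risk: Program B 26/37 = 70.3%, the CBT program 366/649 = 56.4% → Program B
Medium-risk: Program B 186/313 = 59.4%, the CBT program 58/130 = 44.6% → Program B
Overall: Program B 512/1099 = 46.6%, the CBT program 442/836 = 52.9% → the CBT program
Program B wins each risk group but the CBT program wins overall — the comparison reverses. Program B's participants skew toward high-risk, which has a lower base rate.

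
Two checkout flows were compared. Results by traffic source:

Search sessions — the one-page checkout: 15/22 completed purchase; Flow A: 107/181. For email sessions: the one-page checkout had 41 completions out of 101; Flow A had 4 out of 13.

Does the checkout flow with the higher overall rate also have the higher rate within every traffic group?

Search: the one-page checkout 15/22 = 68.2%, Flow A 107/181 = 59.1% → the one-page checkout
Email: the one-page checkout 41/101 = 40.6%, Flow A 4/13 = 30.8% → the one-page checkout
Overall: the one-page checkout 56/123 = 45.5%, Flow A 111/194 = 57.2% → Flow A
The one-page checkout wins each traffic group but Flow A wins overall — the comparison reverses. The one-page checkout's sessions skew toward email, which has a lower base rate.

No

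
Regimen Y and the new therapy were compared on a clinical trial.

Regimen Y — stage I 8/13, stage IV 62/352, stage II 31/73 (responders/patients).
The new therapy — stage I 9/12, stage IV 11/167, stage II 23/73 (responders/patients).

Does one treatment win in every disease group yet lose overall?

No

Stage I: Regimen Y 8/13 = 61.5%, the new therapy 9/12 = 75.0% → the new therapy
Stage IV: Regimen Y 62/352 = 17.6%, the new therapy 11/167 = 6.6% → Regimen Y
Stage II: Regimen Y 31/73 = 42.5%, the new therapy 23/73 = 31.5% → Regimen Y
Overall: Regimen Y 101/438 = 23.1%, the new therapy 43/252 = 17.1% → Regimen Y
Neither sweeps: Regimen Y wins 2 of 3 groups, the new therapy wins 1. Regimen Y wins overall but not every group — no Simpson reversal.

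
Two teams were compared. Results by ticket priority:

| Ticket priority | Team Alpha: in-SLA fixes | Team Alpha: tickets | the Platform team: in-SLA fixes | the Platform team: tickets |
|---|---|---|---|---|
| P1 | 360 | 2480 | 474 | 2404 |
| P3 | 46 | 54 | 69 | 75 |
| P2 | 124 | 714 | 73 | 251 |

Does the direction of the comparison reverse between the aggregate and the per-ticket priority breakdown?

No

P1: Team Alpha 360/2480 = 14.5%, the Platform team 474/2404 = 19.7% → the Platform team
P3: Team Alpha 46/54 = 85.2%, the Platform team 69/75 = 92.0% → the Platform team
P2: Team Alpha 124/714 = 17.4%, the Platform team 73/251 = 29.1% → the Platform team
Overall: Team Alpha 530/3248 = 16.3%, the Platform team 616/2730 = 22.6% → the Platform team
The Platform team wins overall and in every ticket group — no reversal.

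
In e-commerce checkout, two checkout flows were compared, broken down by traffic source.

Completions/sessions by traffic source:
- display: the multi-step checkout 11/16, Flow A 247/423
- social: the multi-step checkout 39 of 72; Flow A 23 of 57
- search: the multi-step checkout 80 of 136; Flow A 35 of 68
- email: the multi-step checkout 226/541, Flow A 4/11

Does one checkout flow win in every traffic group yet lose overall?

Yes

Display: the multi-step checkout 11/16 = 68.8%, Flow A 247/423 = 58.4% → the multi-step checkout
Social: the multi-step checkout 39/72 = 54.2%, Flow A 23/57 = 40.4% → the multi-step checkout
Search: the multi-step checkout 80/136 = 58.8%, Flow A 35/68 = 51.5% → the multi-step checkout
Email: the multi-step checkout 226/541 = 41.8%, Flow A 4/11 = 36.4% → the multi-step checkout
Overall: the multi-step checkout 356/765 = 46.5%, Flow A 309/559 = 55.3% → Flow A
The multi-step checkout wins each traffic group but Flow A wins overall — the comparison reverses. The multi-step checkout's sessions skew toward email, which has a lower base rate.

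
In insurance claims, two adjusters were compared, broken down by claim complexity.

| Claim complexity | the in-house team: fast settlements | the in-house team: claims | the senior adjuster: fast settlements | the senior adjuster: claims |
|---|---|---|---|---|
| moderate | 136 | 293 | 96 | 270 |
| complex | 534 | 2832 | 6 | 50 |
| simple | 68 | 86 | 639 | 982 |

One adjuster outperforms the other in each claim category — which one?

the in-house team

Moderate: the in-house team 136/293 = 46.4%, the senior adjuster 96/270 = 35.6% → the in-house team
Complex: the in-house team 534/2832 = 18.9%, the senior adjuster 6/50 = 12.0% → the in-house team
Simple: the in-house team 68/86 = 79.1%, the senior adjuster 639/982 = 65.1% → the in-house team
The in-house team has the higher rate in all 3 groups.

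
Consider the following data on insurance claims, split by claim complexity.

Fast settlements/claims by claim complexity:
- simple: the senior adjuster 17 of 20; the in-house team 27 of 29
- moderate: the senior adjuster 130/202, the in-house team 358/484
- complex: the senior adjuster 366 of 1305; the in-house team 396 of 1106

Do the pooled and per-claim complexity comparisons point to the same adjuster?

Yes

Simple: the senior adjuster 17/20 = 85.0%, the in-house team 27/29 = 93.1% → the in-house team
Moderate: the senior adjuster 130/202 = 64.4%, the in-house team 358/484 = 74.0% → the in-house team
Complex: the senior adjuster 366/1305 = 28.0%, the in-house team 396/1106 = 35.8% → the in-house team
Overall: the senior adjuster 513/1527 = 33.6%, the in-house team 781/1619 = 48.2% → the in-house team
The in-house team wins overall and in every claim group — no reversal.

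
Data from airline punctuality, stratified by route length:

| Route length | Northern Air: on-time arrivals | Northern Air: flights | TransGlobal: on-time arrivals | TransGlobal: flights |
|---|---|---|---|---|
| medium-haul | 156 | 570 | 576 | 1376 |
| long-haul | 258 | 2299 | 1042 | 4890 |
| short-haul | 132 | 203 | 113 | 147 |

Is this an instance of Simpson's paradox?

No

Medium-haul: Northern Air 156/570 = 27.4%, TransGlobal 576/1376 = 41.9% → TransGlobal
Long-haul: Northern Air 258/2299 = 11.2%, TransGlobal 1042/4890 = 21.3% → TransGlobal
Short-haul: Northern Air 132/203 = 65.0%, TransGlobal 113/147 = 76.9% → TransGlobal
Overall: Northern Air 546/3072 = 17.8%, TransGlobal 1731/6413 = 27.0% → TransGlobal
TransGlobal wins overall and in every route group — no reversal.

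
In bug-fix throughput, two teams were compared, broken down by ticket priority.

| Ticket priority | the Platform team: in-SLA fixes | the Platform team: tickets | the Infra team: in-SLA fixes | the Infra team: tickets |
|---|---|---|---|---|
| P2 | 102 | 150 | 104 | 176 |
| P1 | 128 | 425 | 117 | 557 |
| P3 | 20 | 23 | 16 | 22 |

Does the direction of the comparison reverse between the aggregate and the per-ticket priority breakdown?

P2: the Platform team 102/150 = 68.0%, the Infra team 104/176 = 59.1% → the Platform team
P1: the Platform team 128/425 = 30.1%, the Infra team 117/557 = 21.0% → the Platform team
P3: the Platform team 20/23 = 87.0%, the Infra team 16/22 = 72.7% → the Platform team
Overall: the Platform team 250/598 = 41.8%, the Infra team 237/755 = 31.4% → the Platform team
The Platform team wins overall and in every ticket group — no reversal.

No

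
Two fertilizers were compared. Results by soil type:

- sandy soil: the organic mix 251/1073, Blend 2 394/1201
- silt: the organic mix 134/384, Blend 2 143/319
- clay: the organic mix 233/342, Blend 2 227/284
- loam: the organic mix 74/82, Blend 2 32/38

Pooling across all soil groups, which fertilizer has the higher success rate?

Blend 2

Sandy soil: the organic mix 251/1073 = 23.4%, Blend 2 394/1201 = 32.8% → Blend 2
Silt: the organic mix 134/384 = 34.9%, Blend 2 143/319 = 44.8% → Blend 2
Clay: the organic mix 233/342 = 68.1%, Blend 2 227/284 = 79.9% → Blend 2
Loam: the organic mix 74/82 = 90.2%, Blend 2 32/38 = 84.2% → the organic mix
Overall: the organic mix 692/1881 = 36.8%, Blend 2 796/1842 = 43.2% → Blend 2
(Neither sweeps every soil group, but Blend 2 has the higher pooled rate.)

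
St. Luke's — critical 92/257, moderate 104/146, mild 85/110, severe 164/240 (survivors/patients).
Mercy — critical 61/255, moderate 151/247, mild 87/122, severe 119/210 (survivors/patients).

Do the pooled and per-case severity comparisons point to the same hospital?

Critical: St. Luke's 92/257 = 35.8%, Mercy 61/255 = 23.9% → St. Luke's
Moderate: St. Luke's 104/146 = 71.2%, Mercy 151/247 = 61.1% → St. Luke's
Mild: St. Luke's 85/110 = 77.3%, Mercy 87/122 = 71.3% → St. Luke's
Severe: St. Luke's 164/240 = 68.3%, Mercy 119/210 = 56.7% → St. Luke's
Overall: St. Luke's 445/753 = 59.1%, Mercy 418/834 = 50.1% → St. Luke's
St. Luke's wins overall and in every case group — no reversal.

Yes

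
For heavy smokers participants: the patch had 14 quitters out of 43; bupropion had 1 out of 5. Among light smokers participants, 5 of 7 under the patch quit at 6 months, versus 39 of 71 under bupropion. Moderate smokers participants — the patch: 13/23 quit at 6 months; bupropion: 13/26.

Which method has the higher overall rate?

Heavy smokers: the patch 14/43 = 32.6%, bupropion 1/5 = 20.0% → the patch
Light smokers: the patch 5/7 = 71.4%, bupropion 39/71 = 54.9% → the patch
Moderate smokers: the patch 13/23 = 56.5%, bupropion 13/26 = 50.0% → the patch
Overall: the patch 32/73 = 43.8%, bupropion 53/102 = 52.0% → bupropion
(The patch wins every dependence group but bupropion wins overall — the patch's participants skew toward the low-rate heavy smokers group.)

bupropion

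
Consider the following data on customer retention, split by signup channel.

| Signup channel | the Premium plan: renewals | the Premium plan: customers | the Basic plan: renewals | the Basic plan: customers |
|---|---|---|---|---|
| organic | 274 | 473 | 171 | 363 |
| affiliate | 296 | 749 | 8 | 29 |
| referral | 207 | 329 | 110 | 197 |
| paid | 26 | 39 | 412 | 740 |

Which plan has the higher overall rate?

Organic: the Premium plan 274/473 = 57.9%, the Basic plan 171/363 = 47.1% → the Premium plan
Affiliate: the Premium plan 296/749 = 39.5%, the Basic plan 8/29 = 27.6% → the Premium plan
Referral: the Premium plan 207/329 = 62.9%, the Basic plan 110/197 = 55.8% → the Premium plan
Paid: the Premium plan 26/39 = 66.7%, the Basic plan 412/740 = 55.7% → the Premium plan
Overall: the Premium plan 803/1590 = 50.5%, the Basic plan 701/1329 = 52.7% → the Basic plan
(The Premium plan wins every signup group but the Basic plan wins overall — the Premium plan's customers skew toward the low-rate affiliate group.)

the Basic plan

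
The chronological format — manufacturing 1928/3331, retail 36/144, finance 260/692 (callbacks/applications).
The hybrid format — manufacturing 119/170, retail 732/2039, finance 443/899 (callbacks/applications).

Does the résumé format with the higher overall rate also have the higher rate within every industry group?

Manufacturing: the chronological format 1928/3331 = 57.9%, the hybrid format 119/170 = 70.0% → the hybrid format
Retail: the chronological format 36/144 = 25.0%, the hybrid format 732/2039 = 35.9% → the hybrid format
Finance: the chronological format 260/692 = 37.6%, the hybrid format 443/899 = 49.3% → the hybrid format
Overall: the chronological format 2224/4167 = 53.4%, the hybrid format 1294/3108 = 41.6% → the chronological format
The hybrid format wins each industry group but the chronological format wins overall — the comparison reverses. The hybrid format's applications skew toward retail, which has a lower base rate.

No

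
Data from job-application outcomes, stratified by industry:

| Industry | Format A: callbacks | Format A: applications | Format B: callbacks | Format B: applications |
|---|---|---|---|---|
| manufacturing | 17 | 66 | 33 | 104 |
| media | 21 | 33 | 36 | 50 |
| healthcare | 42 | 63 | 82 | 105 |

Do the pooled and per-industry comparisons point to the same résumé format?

Manufacturing: Format A 17/66 = 25.8%, Format B 33/104 = 31.7% → Format B
Media: Format A 21/33 = 63.6%, Format B 36/50 = 72.0% → Format B
Healthcare: Format A 42/63 = 66.7%, Format B 82/105 = 78.1% → Format B
Overall: Format A 80/162 = 49.4%, Format B 151/259 = 58.3% → Format B
Format B wins overall and in every industry group — no reversal.

Yes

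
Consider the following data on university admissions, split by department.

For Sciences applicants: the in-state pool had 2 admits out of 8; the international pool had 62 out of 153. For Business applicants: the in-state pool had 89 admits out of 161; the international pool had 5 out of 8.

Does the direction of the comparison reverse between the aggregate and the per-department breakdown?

Yes

Sciences: the in-state pool 2/8 = 25.0%, the international pool 62/153 = 40.5% → the international pool
Business: the in-state pool 89/161 = 55.3%, the international pool 5/8 = 62.5% → the international pool
Overall: the in-state pool 91/169 = 53.8%, the international pool 67/161 = 41.6% → the in-state pool
The international pool wins each department group but the in-state pool wins overall — the comparison reverses. The international pool's applicants skew toward Sciences, which has a lower base rate.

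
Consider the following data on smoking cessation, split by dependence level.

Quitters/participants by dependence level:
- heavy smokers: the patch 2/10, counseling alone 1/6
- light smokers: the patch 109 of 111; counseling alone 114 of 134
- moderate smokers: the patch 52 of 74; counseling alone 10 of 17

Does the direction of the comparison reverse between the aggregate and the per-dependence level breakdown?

No

Heavy smokers: the patch 2/10 = 20.0%, counseling alone 1/6 = 16.7% → the patch
Light smokers: the patch 109/111 = 98.2%, counseling alone 114/134 = 85.1% → the patch
Moderate smokers: the patch 52/74 = 70.3%, counseling alone 10/17 = 58.8% → the patch
Overall: the patch 163/195 = 83.6%, counseling alone 125/157 = 79.6% → the patch
The patch wins overall and in every dependence group — no reversal.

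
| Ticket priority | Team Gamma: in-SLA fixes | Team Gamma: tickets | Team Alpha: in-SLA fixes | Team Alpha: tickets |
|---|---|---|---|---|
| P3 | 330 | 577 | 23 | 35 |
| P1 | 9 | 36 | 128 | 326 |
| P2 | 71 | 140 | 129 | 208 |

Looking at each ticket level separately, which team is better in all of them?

P3: Team Gamma 330/577 = 57.2%, Team Alpha 23/35 = 65.7% → Team Alpha
P1: Team Gamma 9/36 = 25.0%, Team Alpha 128/326 = 39.3% → Team Alpha
P2: Team Gamma 71/140 = 50.7%, Team Alpha 129/208 = 62.0% → Team Alpha
Team Alpha has the higher rate in all 3 groups.

Team Alpha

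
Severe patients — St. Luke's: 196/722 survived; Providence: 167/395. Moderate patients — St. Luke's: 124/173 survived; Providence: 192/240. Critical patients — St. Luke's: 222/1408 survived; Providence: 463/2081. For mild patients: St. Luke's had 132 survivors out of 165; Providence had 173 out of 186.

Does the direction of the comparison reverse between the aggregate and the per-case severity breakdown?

No

Severe: St. Luke's 196/722 = 27.1%, Providence 167/395 = 42.3% → Providence
Moderate: St. Luke's 124/173 = 71.7%, Providence 192/240 = 80.0% → Providence
Critical: St. Luke's 222/1408 = 15.8%, Providence 463/2081 = 22.2% → Providence
Mild: St. Luke's 132/165 = 80.0%, Providence 173/186 = 93.0% → Providence
Overall: St. Luke's 674/2468 = 27.3%, Providence 995/2902 = 34.3% → Providence
Providence wins overall and in every case group — no reversal.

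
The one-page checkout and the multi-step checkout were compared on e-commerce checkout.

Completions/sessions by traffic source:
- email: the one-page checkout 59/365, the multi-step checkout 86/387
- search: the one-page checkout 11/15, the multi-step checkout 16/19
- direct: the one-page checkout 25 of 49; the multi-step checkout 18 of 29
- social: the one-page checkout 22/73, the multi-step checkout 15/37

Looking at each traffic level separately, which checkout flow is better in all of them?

the multi-step checkout

Email: the one-page checkout 59/365 = 16.2%, the multi-step checkout 86/387 = 22.2% → the multi-step checkout
Search: the one-page checkout 11/15 = 73.3%, the multi-step checkout 16/19 = 84.2% → the multi-step checkout
Direct: the one-page checkout 25/49 = 51.0%, the multi-step checkout 18/29 = 62.1% → the multi-step checkout
Social: the one-page checkout 22/73 = 30.1%, the multi-step checkout 15/37 = 40.5% → the multi-step checkout
The multi-step checkout has the higher rate in all 4 groups.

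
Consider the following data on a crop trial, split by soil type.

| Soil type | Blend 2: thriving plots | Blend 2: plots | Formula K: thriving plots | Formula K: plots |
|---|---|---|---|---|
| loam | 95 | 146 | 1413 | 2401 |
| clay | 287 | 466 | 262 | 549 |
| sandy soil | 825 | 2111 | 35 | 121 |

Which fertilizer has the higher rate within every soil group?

Loam: Blend 2 95/146 = 65.1%, Formula K 1413/2401 = 58.9% → Blend 2
Clay: Blend 2 287/466 = 61.6%, Formula K 262/549 = 47.7% → Blend 2
Sandy soil: Blend 2 825/2111 = 39.1%, Formula K 35/121 = 28.9% → Blend 2
Blend 2 has the higher rate in all 3 groups.

Blend 2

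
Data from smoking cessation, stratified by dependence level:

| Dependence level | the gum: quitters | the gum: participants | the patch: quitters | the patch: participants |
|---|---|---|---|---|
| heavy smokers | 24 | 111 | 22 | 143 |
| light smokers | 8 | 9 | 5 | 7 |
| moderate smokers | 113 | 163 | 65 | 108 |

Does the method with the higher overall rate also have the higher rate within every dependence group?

Heavy smokers: the gum 24/111 = 21.6%, the patch 22/143 = 15.4% → the gum
Light smokers: the gum 8/9 = 88.9%, the patch 5/7 = 71.4% → the gum
Moderate smokers: the gum 113/163 = 69.3%, the patch 65/108 = 60.2% → the gum
Overall: the gum 145/283 = 51.2%, the patch 92/258 = 35.7% → the gum
The gum wins overall and in every dependence group — no reversal.

Yes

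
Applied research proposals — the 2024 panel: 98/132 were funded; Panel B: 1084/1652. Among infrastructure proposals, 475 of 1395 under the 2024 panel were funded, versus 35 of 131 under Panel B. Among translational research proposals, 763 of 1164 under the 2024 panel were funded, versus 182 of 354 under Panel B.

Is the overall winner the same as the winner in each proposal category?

Applied research: the 2024 panel 98/132 = 74.2%, Panel B 1084/1652 = 65.6% → the 2024 panel
Infrastructure: the 2024 panel 475/1395 = 34.1%, Panel B 35/131 = 26.7% → the 2024 panel
Translational research: the 2024 panel 763/1164 = 65.5%, Panel B 182/354 = 51.4% → the 2024 panel
Overall: the 2024 panel 1336/2691 = 49.6%, Panel B 1301/2137 = 60.9% → Panel B
The 2024 panel wins each proposal group but Panel B wins overall — the comparison reverses. The 2024 panel's proposals skew toward infrastructure, which has a lower base rate.

No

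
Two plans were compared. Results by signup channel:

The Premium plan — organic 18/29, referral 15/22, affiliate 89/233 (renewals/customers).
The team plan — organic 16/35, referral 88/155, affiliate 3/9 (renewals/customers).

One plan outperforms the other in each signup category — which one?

Organic: the Premium plan 18/29 = 62.1%, the team plan 16/35 = 45.7% → the Premium plan
Referral: the Premium plan 15/22 = 68.2%, the team plan 88/155 = 56.8% → the Premium plan
Affiliate: the Premium plan 89/233 = 38.2%, the team plan 3/9 = 33.3% → the Premium plan
The Premium plan has the higher rate in all 3 groups.

the Premium plan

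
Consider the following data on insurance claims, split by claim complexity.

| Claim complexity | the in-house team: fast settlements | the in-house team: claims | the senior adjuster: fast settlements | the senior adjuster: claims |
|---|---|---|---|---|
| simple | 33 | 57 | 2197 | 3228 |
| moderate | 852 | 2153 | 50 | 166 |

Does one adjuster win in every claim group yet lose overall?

Simple: the in-house team 33/57 = 57.9%, the senior adjuster 2197/3228 = 68.1% → the senior adjuster
Moderate: the in-house team 852/2153 = 39.6%, the senior adjuster 50/166 = 30.1% → the in-house team
Overall: the in-house team 885/2210 = 40.0%, the senior adjuster 2247/3394 = 66.2% → the senior adjuster
Neither sweeps: the in-house team wins 1 of 2 groups, the senior adjuster wins 1. The senior adjuster wins overall but not every group — no Simpson reversal.

No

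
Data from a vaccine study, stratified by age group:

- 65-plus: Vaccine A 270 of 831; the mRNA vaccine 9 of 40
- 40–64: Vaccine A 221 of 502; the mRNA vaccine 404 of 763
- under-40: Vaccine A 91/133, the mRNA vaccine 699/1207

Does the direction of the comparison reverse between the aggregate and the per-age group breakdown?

No

65-plus: Vaccine A 270/831 = 32.5%, the mRNA vaccine 9/40 = 22.5% → Vaccine A
40–64: Vaccine A 221/502 = 44.0%, the mRNA vaccine 404/763 = 52.9% → the mRNA vaccine
Under-40: Vaccine A 91/133 = 68.4%, the mRNA vaccine 699/1207 = 57.9% → Vaccine A
Overall: Vaccine A 582/1466 = 39.7%, the mRNA vaccine 1112/2010 = 55.3% → the mRNA vaccine
Neither sweeps: Vaccine A wins 2 of 3 groups, the mRNA vaccine wins 1. The mRNA vaccine wins overall but not every group — no Simpson reversal.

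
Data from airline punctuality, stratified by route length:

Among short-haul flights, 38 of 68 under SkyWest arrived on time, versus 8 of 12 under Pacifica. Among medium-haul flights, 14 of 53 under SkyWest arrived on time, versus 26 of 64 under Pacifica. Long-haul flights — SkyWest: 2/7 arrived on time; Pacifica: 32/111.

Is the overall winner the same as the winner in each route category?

Short-haul: SkyWest 38/68 = 55.9%, Pacifica 8/12 = 66.7% → Pacifica
Medium-haul: SkyWest 14/53 = 26.4%, Pacifica 26/64 = 40.6% → Pacifica
Long-haul: SkyWest 2/7 = 28.6%, Pacifica 32/111 = 28.8% → Pacifica
Overall: SkyWest 54/128 = 42.2%, Pacifica 66/187 = 35.3% → SkyWest
Pacifica wins each route group but SkyWest wins overall — the comparison reverses. Pacifica's flights skew toward long-haul, which has a lower base rate.

No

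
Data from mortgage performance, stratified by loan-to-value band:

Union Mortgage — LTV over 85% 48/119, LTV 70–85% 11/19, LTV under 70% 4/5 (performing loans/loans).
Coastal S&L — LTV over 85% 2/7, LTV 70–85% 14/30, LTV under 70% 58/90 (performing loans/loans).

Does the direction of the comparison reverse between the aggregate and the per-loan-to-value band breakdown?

LTV over 85%: Union Mortgage 48/119 = 40.3%, Coastal S&L 2/7 = 28.6% → Union Mortgage
LTV 70–85%: Union Mortgage 11/19 = 57.9%, Coastal S&L 14/30 = 46.7% → Union Mortgage
LTV under 70%: Union Mortgage 4/5 = 80.0%, Coastal S&L 58/90 = 64.4% → Union Mortgage
Overall: Union Mortgage 63/143 = 44.1%, Coastal S&L 74/127 = 58.3% → Coastal S&L
Union Mortgage wins each loan-to-value group but Coastal S&L wins overall — the comparison reverses. Union Mortgage's loans skew toward LTV over 85%, which has a lower base rate.

Yes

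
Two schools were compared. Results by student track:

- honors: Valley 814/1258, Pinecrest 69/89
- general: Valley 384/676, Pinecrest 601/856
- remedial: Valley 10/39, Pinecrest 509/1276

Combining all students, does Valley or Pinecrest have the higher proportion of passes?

Valley

Honors: Valley 814/1258 = 64.7%, Pinecrest 69/89 = 77.5% → Pinecrest
General: Valley 384/676 = 56.8%, Pinecrest 601/856 = 70.2% → Pinecrest
Remedial: Valley 10/39 = 25.6%, Pinecrest 509/1276 = 39.9% → Pinecrest
Overall: Valley 1208/1973 = 61.2%, Pinecrest 1179/2221 = 53.1% → Valley
(Pinecrest wins every student group but Valley wins overall — Pinecrest's students skew toward the low-rate remedial group.)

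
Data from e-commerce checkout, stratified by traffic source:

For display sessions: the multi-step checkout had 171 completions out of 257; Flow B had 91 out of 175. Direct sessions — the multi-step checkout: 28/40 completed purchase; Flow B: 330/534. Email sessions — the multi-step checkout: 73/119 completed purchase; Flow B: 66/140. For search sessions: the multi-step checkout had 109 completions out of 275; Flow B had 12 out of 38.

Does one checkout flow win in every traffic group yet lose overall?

Display: the multi-step checkout 171/257 = 66.5%, Flow B 91/175 = 52.0% → the multi-step checkout
Direct: the multi-step checkout 28/40 = 70.0%, Flow B 330/534 = 61.8% → the multi-step checkout
Email: the multi-step checkout 73/119 = 61.3%, Flow B 66/140 = 47.1% → the multi-step checkout
Search: the multi-step checkout 109/275 = 39.6%, Flow B 12/38 = 31.6% → the multi-step checkout
Overall: the multi-step checkout 381/691 = 55.1%, Flow B 499/887 = 56.3% → Flow B
The multi-step checkout wins each traffic group but Flow B wins overall — the comparison reverses. The multi-step checkout's sessions skew toward search, which has a lower base rate.

Yes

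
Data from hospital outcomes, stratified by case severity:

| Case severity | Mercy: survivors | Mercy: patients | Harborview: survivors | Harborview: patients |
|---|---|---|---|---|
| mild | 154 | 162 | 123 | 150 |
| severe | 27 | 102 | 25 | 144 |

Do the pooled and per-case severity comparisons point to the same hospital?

Yes

Mild: Mercy 154/162 = 95.1%, Harborview 123/150 = 82.0% → Mercy
Severe: Mercy 27/102 = 26.5%, Harborview 25/144 = 17.4% → Mercy
Overall: Mercy 181/264 = 68.6%, Harborview 148/294 = 50.3% → Mercy
Mercy wins overall and in every case group — no reversal.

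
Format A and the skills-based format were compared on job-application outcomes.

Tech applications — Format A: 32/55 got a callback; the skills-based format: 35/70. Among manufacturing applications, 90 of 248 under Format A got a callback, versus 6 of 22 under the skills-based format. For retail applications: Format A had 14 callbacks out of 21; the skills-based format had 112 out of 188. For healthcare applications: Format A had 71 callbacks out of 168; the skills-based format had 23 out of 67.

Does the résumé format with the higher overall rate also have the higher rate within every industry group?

No

Tech: Format A 32/55 = 58.2%, the skills-based format 35/70 = 50.0% → Format A
Manufacturing: Format A 90/248 = 36.3%, the skills-based format 6/22 = 27.3% → Format A
Retail: Format A 14/21 = 66.7%, the skills-based format 112/188 = 59.6% → Format A
Healthcare: Format A 71/168 = 42.3%, the skills-based format 23/67 = 34.3% → Format A
Overall: Format A 207/492 = 42.1%, the skills-based format 176/347 = 50.7% → the skills-based format
Format A wins each industry group but the skills-based format wins overall — the comparison reverses. Format A's applications skew toward manufacturing, which has a lower base rate.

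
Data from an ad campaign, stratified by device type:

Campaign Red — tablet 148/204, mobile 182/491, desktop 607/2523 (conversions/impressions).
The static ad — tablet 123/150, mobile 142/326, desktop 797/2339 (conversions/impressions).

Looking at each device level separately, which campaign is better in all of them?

the static ad

Tablet: Campaign Red 148/204 = 72.5%, the static ad 123/150 = 82.0% → the static ad
Mobile: Campaign Red 182/491 = 37.1%, the static ad 142/326 = 43.6% → the static ad
Desktop: Campaign Red 607/2523 = 24.1%, the static ad 797/2339 = 34.1% → the static ad
The static ad has the higher rate in all 3 groups.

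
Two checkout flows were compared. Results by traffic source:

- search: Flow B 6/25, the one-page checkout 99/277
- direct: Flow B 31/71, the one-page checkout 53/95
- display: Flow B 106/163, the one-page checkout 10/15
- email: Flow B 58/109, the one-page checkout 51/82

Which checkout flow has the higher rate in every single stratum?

the one-page checkout

Search: Flow B 6/25 = 24.0%, the one-page checkout 99/277 = 35.7% → the one-page checkout
Direct: Flow B 31/71 = 43.7%, the one-page checkout 53/95 = 55.8% → the one-page checkout
Display: Flow B 106/163 = 65.0%, the one-page checkout 10/15 = 66.7% → the one-page checkout
Email: Flow B 58/109 = 53.2%, the one-page checkout 51/82 = 62.2% → the one-page checkout
The one-page checkout has the higher rate in all 4 groups.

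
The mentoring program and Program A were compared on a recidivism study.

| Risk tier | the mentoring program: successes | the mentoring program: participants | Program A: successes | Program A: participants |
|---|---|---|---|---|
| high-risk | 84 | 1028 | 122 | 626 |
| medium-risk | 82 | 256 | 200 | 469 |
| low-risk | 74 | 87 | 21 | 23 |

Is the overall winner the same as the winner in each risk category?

Yes

High-risk: the mentoring program 84/1028 = 8.2%, Program A 122/626 = 19.5% → Program A
Medium-risk: the mentoring program 82/256 = 32.0%, Program A 200/469 = 42.6% → Program A
Low-risk: the mentoring program 74/87 = 85.1%, Program A 21/23 = 91.3% → Program A
Overall: the mentoring program 240/1371 = 17.5%, Program A 343/1118 = 30.7% → Program A
Program A wins overall and in every risk group — no reversal.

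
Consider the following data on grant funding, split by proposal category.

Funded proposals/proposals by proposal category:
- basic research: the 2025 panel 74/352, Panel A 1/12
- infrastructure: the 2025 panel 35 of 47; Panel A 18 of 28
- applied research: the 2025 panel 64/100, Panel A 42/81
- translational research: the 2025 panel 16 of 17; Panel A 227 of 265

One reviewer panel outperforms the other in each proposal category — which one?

the 2025 panel

Basic research: the 2025 panel 74/352 = 21.0%, Panel A 1/12 = 8.3% → the 2025 panel
Infrastructure: the 2025 panel 35/47 = 74.5%, Panel A 18/28 = 64.3% → the 2025 panel
Applied research: the 2025 panel 64/100 = 64.0%, Panel A 42/81 = 51.9% → the 2025 panel
Translational research: the 2025 panel 16/17 = 94.1%, Panel A 227/265 = 85.7% → the 2025 panel
The 2025 panel has the higher rate in all 4 groups.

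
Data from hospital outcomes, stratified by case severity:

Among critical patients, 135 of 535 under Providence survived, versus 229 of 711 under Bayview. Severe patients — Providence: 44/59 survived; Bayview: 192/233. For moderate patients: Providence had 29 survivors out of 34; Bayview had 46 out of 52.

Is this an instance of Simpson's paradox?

Critical: Providence 135/535 = 25.2%, Bayview 229/711 = 32.2% → Bayview
Severe: Providence 44/59 = 74.6%, Bayview 192/233 = 82.4% → Bayview
Moderate: Providence 29/34 = 85.3%, Bayview 46/52 = 88.5% → Bayview
Overall: Providence 208/628 = 33.1%, Bayview 467/996 = 46.9% → Bayview
Bayview wins overall and in every case group — no reversal.

No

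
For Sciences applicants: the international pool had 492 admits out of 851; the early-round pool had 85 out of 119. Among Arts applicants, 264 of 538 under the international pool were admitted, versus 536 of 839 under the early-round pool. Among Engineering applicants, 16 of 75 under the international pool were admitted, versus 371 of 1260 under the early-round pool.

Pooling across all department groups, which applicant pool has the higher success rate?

the international pool

Sciences: the international pool 492/851 = 57.8%, the early-round pool 85/119 = 71.4% → the early-round pool
Arts: the international pool 264/538 = 49.1%, the early-round pool 536/839 = 63.9% → the early-round pool
Engineering: the international pool 16/75 = 21.3%, the early-round pool 371/1260 = 29.4% → the early-round pool
Overall: the international pool 772/1464 = 52.7%, the early-round pool 992/2218 = 44.7% → the international pool
(The early-round pool wins every department group but the international pool wins overall — the early-round pool's applicants skew toward the low-rate Engineering group.)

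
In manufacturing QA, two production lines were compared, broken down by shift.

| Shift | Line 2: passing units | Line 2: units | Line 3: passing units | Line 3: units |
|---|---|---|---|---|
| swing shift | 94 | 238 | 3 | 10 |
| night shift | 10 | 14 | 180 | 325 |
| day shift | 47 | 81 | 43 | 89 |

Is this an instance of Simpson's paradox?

Yes

Swing shift: Line 2 94/238 = 39.5%, Line 3 3/10 = 30.0% → Line 2
Night shift: Line 2 10/14 = 71.4%, Line 3 180/325 = 55.4% → Line 2
Day shift: Line 2 47/81 = 58.0%, Line 3 43/89 = 48.3% → Line 2
Overall: Line 2 151/333 = 45.3%, Line 3 226/424 = 53.3% → Line 3
Line 2 wins each shift group but Line 3 wins overall — the comparison reverses. Line 2's units skew toward swing shift, which has a lower base rate.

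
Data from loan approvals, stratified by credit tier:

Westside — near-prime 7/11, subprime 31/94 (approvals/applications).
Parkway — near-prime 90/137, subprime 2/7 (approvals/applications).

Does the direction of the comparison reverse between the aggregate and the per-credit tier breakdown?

No

Near-prime: Westside 7/11 = 63.6%, Parkway 90/137 = 65.7% → Parkway
Subprime: Westside 31/94 = 33.0%, Parkway 2/7 = 28.6% → Westside
Overall: Westside 38/105 = 36.2%, Parkway 92/144 = 63.9% → Parkway
Neither sweeps: Westside wins 1 of 2 groups, Parkway wins 1. Parkway wins overall but not every group — no Simpson reversal.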